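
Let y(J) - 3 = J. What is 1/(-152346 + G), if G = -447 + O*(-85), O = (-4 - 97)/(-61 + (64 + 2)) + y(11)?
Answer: -1/152266 ≈ -6.5675e-6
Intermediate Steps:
y(J) = 3 + J
O = -31/5 (O = (-4 - 97)/(-61 + (64 + 2)) + (3 + 11) = -101/(-61 + 66) + 14 = -101/5 + 14 = -31/5 ≈ -6.2000)
G = 80 (G = -447 - 31/5*(-85) = -447 + 527 = 80)
1/(-152346 + G) = 1/(-152346 + 80) = 1/(-152266) = -1/152266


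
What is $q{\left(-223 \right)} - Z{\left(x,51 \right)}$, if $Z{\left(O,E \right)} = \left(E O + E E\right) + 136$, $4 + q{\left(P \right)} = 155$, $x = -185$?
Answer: $6849$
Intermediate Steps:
$q{\left(P \right)} = 151$ ($q{\left(P \right)} = -4 + 155 = 151$)
$Z{\left(O,E \right)} = 136 + E^{2} + E O$ ($Z{\left(O,E \right)} = \left(E O + E^{2}\right) + 136 = \left(E^{2} + E O\right) + 136 = 136 + E^{2} + E O$)
$q{\left(-223 \right)} - Z{\left(x,51 \right)} = 151 - \left(136 + 51^{2} + 51 \left(-185\right)\right) = 151 - \left(136 + 2601 - 9435\right) = 151 - -6698 = 151 + 6698 = 6849$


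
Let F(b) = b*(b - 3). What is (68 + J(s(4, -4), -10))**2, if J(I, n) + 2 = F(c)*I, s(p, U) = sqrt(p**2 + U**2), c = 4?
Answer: 4868 + 2112*sqrt(2) ≈ 7854.8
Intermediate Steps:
F(b) = b*(-3 + b)
s(p, U) = sqrt(U**2 + p**2)
J(I, n) = -2 + 4*I (J(I, n) = -2 + (4*(-3 + 4))*I = -2 + (4*1)*I = -2 + 4*I)
(68 + J(s(4, -4), -10))**2 = (68 + (-2 + 4*sqrt((-4)**2 + 4**2)))**2 = (68 + (-2 + 4*sqrt(16 + 16)))**2 = (68 + (-2 + 4*sqrt(32)))**2 = (68 + (-2 + 4*(4*sqrt(2))))**2 = (68 + (-2 + 16*sqrt(2)))**2 = (66 + 16*sqrt(2))**2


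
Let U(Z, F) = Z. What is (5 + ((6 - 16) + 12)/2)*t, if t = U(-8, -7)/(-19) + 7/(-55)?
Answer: 1842/1045 ≈ 1.7627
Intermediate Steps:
t = 307/1045 (t = -8/(-19) + 7/(-55) = -8*(-1/19) + 7*(-1/55) = 8/19 - 7/55 = 307/1045 ≈ 0.29378)
(5 + ((6 - 16) + 12)/2)*t = (5 + ((6 - 16) + 12)/2)*(307/1045) = (5 + (-10 + 12)*(½))*(307/1045) = (5 + 2*(½))*(307/1045) = (5 + 1)*(307/1045) = 6*(307/1045) = 1842/1045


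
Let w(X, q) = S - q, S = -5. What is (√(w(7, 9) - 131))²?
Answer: -145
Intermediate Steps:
w(X, q) = -5 - q
(√(w(7, 9) - 131))² = (√((-5 - 1*9) - 131))² = (√((-5 - 9) - 131))² = (√(-14 - 131))² = (√(-145))² = (I*√145)² = -145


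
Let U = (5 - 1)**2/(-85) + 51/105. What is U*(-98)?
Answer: -2478/85 ≈ -29.153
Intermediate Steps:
U = 177/595 (U = 4**2*(-1/85) + 51*(1/105) = 16*(-1/85) + 17/35 = -16/85 + 17/35 = 177/595 ≈ 0.29748)
U*(-98) = (177/595)*(-98) = -2478/85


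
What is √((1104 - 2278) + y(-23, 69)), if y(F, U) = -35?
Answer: I*√1209 ≈ 34.771*I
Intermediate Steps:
√((1104 - 2278) + y(-23, 69)) = √((1104 - 2278) - 35) = √(-1174 - 35) = √(-1209) = I*√1209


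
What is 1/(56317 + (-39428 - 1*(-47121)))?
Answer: 1/64010 ≈ 1.5623e-5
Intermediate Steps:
1/(56317 + (-39428 - 1*(-47121))) = 1/(56317 + (-39428 + 47121)) = 1/(56317 + 7693) = 1/64010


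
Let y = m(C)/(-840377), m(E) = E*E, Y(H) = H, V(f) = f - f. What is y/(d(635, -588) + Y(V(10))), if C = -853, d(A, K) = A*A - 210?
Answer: -727609/338684536655 ≈ -2.1483e-6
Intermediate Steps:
V(f) = 0
d(A, K) = -210 + A**2 (d(A, K) = A**2 - 210 = -210 + A**2)
m(E) = E**2
y = -727609/840377 (y = (-853)**2/(-840377) = 727609*(-1/840377) = -727609/840377 ≈ -0.86581)
y/(d(635, -588) + Y(V(10))) = -727609/(840377*((-210 + 635**2) + 0)) = -727609/(840377*((-210 + 403225) + 0)) = -727609/(840377*(403015 + 0)) = -727609/840377/403015 = -727609/840377*1/403015 = -727609/338684536655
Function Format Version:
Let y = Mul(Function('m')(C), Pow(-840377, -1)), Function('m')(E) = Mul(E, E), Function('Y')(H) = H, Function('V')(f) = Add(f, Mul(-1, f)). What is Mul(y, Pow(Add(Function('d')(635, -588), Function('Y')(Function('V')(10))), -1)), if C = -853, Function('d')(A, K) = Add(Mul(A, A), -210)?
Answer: Rational(-727609, 338684536655) ≈ -2.1483e-6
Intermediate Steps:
Function('V')(f) = 0
Function('d')(A, K) = Add(-210, Pow(A, 2)) (Function('d')(A, K) = Add(Pow(A, 2), -210) = Add(-210, Pow(A, 2)))
Function('m')(E) = Pow(E, 2)
y = Rational(-727609, 840377) (y = Mul(Pow(-853, 2), Pow(-840377, -1)) = Mul(727609, Rational(-1, 840377)) = Rational(-727609, 840377) ≈ -0.86581)
Mul(y, Pow(Add(Function('d')(635, -588), Function('Y')(Function('V')(10))), -1)) = Mul(Rational(-727609, 840377), Pow(Add(Add(-210, Pow(635, 2)), 0), -1)) = Mul(Rational(-727609, 840377), Pow(Add(Add(-210, 403225), 0), -1)) = Mul(Rational(-727609, 840377), Pow(Add(403015, 0), -1)) = Mul(Rational(-727609, 840377), Pow(403015, -1)) = Mul(Rational(-727609, 840377), Rational(1, 403015)) = Rational(-727609, 338684536655)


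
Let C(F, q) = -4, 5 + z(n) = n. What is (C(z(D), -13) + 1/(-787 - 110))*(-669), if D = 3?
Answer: 800347/299 ≈ 2676.7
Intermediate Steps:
z(n) = -5 + n
(C(z(D), -13) + 1/(-787 - 110))*(-669) = (-4 + 1/(-787 - 110))*(-669) = (-4 + 1/(-897))*(-669) = (-4 - 1/897)*(-669) = -3589/897*(-669) = 800347/299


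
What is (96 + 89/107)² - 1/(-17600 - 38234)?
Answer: 5993797834163/639243466 ≈ 9376.4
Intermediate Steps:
(96 + 89/107)² - 1/(-17600 - 38234) = (96 + 89*(1/107))² - 1/(-55834) = (96 + 89/107)² - 1*(-1/55834) = (10361/107)² + 1/55834 = 107350321/11449 + 1/55834 = 5993797834163/639243466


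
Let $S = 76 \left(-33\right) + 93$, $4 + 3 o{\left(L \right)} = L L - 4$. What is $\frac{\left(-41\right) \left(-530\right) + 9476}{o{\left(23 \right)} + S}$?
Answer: $- \frac{46809}{3362} \approx -13.923$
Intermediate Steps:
$o{\left(L \right)} = - \frac{8}{3} + \frac{L^{2}}{3}$ ($o{\left(L \right)} = - \frac{4}{3} + \frac{L L - 4}{3} = - \frac{4}{3} + \frac{L^{2} - 4}{3} = - \frac{4}{3} + \frac{-4 + L^{2}}{3} = - \frac{4}{3} + \left(- \frac{4}{3} + \frac{L^{2}}{3}\right) = - \frac{8}{3} + \frac{L^{2}}{3}$)
$S = -2415$ ($S = -2508 + 93 = -2415$)
$\frac{\left(-41\right) \left(-530\right) + 9476}{o{\left(23 \right)} + S} = \frac{\left(-41\right) \left(-530\right) + 9476}{\left(- \frac{8}{3} + \frac{23^{2}}{3}\right) - 2415} = \frac{21730 + 9476}{\left(- \frac{8}{3} + \frac{1}{3} \cdot 529\right) - 2415} = \frac{31206}{\left(- \frac{8}{3} + \frac{529}{3}\right) - 2415} = \frac{31206}{\frac{521}{3} - 2415} = \frac{31206}{- \frac{6724}{3}} = 31206 \left(- \frac{3}{6724}\right) = - \frac{46809}{3362}$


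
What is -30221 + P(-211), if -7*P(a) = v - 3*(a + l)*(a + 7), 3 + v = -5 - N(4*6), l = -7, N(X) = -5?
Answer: -78128/7 ≈ -11161.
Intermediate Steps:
v = -3 (v = -3 + (-5 - 1*(-5)) = -3 + (-5 + 5) = -3 + 0 = -3)
P(a) = 3/7 + 3*(-7 + a)*(7 + a)/7 (P(a) = -(-3 - 3*(a - 7)*(a + 7))/7 = -(-3 - 3*(-7 + a)*(7 + a))/7 = 3/7 + 3*(-7 + a)*(7 + a)/7)
-30221 + P(-211) = -30221 + (-144/7 + (3/7)*(-211)**2) = -30221 + (-144/7 + (3/7)*44521) = -30221 + (-144/7 + 133563/7) = -30221 + 133419/7 = -78128/7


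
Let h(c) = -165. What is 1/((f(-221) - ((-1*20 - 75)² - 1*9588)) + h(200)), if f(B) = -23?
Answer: 1/375 ≈ 0.0026667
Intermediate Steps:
1/((f(-221) - ((-1*20 - 75)² - 1*9588)) + h(200)) = 1/((-23 - ((-1*20 - 75)² - 1*9588)) - 165) = 1/((-23 - ((-20 - 75)² - 9588)) - 165) = 1/((-23 - ((-95)² - 9588)) - 165) = 1/((-23 - (9025 - 9588)) - 165) = 1/((-23 - 1*(-563)) - 165) = 1/((-23 + 563) - 165) = 1/(540 - 165) = 1/375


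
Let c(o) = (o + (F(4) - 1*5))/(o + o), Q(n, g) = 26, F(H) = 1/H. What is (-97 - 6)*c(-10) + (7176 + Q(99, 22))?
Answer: 570083/80 ≈ 7126.0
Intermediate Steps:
c(o) = (-19/4 + o)/(2*o) (c(o) = (o + (1/4 - 1*5))/(o + o) = (o + (¼ - 5))/((2*o)) = (o - 19/4)*(1/(2*o)) = (-19/4 + o)*(1/(2*o)) = (-19/4 + o)/(2*o))
(-97 - 6)*c(-10) + (7176 + Q(99, 22)) = (-97 - 6)*((⅛)*(-19 + 4*(-10))/(-10)) + (7176 + 26) = -103*(-1)*(-19 - 40)/(8*10) + 7202 = -103*(-1)*(-59)/(8*10) + 7202 = -103*59/80 + 7202 = -6077/80 + 7202 = 570083/80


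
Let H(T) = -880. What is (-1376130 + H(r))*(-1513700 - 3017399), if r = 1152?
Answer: 6239368633990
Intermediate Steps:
(-1376130 + H(r))*(-1513700 - 3017399) = (-1376130 - 880)*(-1513700 - 3017399) = -1377010*(-4531099) = 6239368633990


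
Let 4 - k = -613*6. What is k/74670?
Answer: 1841/37335 ≈ 0.049310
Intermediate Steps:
k = 3682 (k = 4 - (-613)*6 = 4 - 1*(-3678) = 4 + 3678 = 3682)
k/74670 = 3682/74670 = 3682*(1/74670) = 1841/37335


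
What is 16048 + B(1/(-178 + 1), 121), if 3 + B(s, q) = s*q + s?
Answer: 2839843/177 ≈ 16044.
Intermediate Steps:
B(s, q) = -3 + s + q*s (B(s, q) = -3 + (s*q + s) = -3 + (q*s + s) = -3 + (s + q*s) = -3 + s + q*s)
16048 + B(1/(-178 + 1), 121) = 16048 + (-3 + 1/(-178 + 1) + 121/(-178 + 1)) = 16048 + (-3 + 1/(-177) + 121/(-177)) = 16048 + (-3 - 1/177 + 121*(-1/177)) = 16048 + (-3 - 1/177 - 121/177) = 16048 - 653/177 = 2839843/177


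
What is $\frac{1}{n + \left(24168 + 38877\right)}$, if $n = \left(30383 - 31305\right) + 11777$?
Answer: $\frac{1}{73900} \approx 1.3532 \cdot 10^{-5}$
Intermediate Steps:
$n = 10855$ ($n = -922 + 11777 = 10855$)
$\frac{1}{n + \left(24168 + 38877\right)} = \frac{1}{10855 + \left(24168 + 38877\right)} = \frac{1}{10855 + 63045} = \frac{1}{73900}$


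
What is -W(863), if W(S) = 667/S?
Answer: -667/863 ≈ -0.77289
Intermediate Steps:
-W(863) = -667/863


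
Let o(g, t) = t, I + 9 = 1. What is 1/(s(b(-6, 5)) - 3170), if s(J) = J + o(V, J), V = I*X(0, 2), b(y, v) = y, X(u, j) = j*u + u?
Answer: -1/3182 ≈ -0.00031427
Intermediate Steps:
I = -8 (I = -9 + 1 = -8)
X(u, j) = u + j*u
V = 0 (V = -0*(1 + 2) = -0*3 = -8*0 = 0)
s(J) = 2*J (s(J) = J + J = 2*J)
1/(s(b(-6, 5)) - 3170) = 1/(2*(-6) - 3170) = 1/(-12 - 3170) = 1/(-3182) = -1/3182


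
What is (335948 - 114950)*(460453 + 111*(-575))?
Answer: 87653994744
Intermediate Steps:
(335948 - 114950)*(460453 + 111*(-575)) = 220998*(460453 - 63825) = 220998*396628 = 87653994744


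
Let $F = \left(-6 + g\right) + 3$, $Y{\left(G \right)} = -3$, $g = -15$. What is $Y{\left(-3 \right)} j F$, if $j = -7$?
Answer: $-378$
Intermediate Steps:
$F = -18$ ($F = \left(-6 - 15\right) + 3 = -21 + 3 = -18$)
$Y{\left(-3 \right)} j F = \left(-3\right) \left(-7\right) \left(-18\right) = 21 \left(-18\right) = -378$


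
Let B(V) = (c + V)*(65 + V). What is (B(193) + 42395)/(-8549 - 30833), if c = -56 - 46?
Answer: -65873/39382 ≈ -1.6727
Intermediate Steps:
c = -102
B(V) = (-102 + V)*(65 + V)
(B(193) + 42395)/(-8549 - 30833) = ((-6630 + 193**2 - 37*193) + 42395)/(-8549 - 30833) = ((-6630 + 37249 - 7141) + 42395)/(-39382) = (23478 + 42395)*(-1/39382) = 65873*(-1/39382) = -65873/39382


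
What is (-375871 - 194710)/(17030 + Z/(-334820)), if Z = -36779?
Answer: -191041930420/5702021379 ≈ -33.504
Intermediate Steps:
(-375871 - 194710)/(17030 + Z/(-334820)) = (-375871 - 194710)/(17030 - 36779/(-334820)) = -570581/(17030 - 36779*(-1/334820)) = -570581/(17030 + 36779/334820) = -570581/5702021379/334820 = -570581*334820/5702021379 = -191041930420/5702021379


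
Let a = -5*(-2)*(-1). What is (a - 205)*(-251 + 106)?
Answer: 31175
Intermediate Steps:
a = -10 (a = 10*(-1) = -10)
(a - 205)*(-251 + 106) = (-10 - 205)*(-251 + 106) = -215*(-145) = 31175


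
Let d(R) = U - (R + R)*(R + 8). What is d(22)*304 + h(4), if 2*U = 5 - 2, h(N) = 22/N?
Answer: -801637/2 ≈ -4.0082e+5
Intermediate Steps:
U = 3/2 (U = (5 - 2)/2 = (½)*3 = 3/2 ≈ 1.5000)
d(R) = 3/2 - 2*R*(8 + R) (d(R) = 3/2 - (R + R)*(R + 8) = 3/2 - 2*R*(8 + R))
d(22)*304 + h(4) = (3/2 - 16*22 - 2*22²)*304 + 22/4 = (3/2 - 352 - 2*484)*304 + 22*(¼) = (3/2 - 352 - 968)*304 + 11/2 = -2637/2*304 + 11/2 = -400824 + 11/2 = -801637/2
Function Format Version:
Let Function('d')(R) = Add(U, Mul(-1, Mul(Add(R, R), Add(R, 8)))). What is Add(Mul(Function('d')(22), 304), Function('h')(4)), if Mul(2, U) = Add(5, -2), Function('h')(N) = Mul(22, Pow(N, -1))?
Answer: Rational(-801637, 2) ≈ -4.0082e+5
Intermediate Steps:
U = Rational(3, 2) (U = Mul(Rational(1, 2), Add(5, -2)) = Mul(Rational(1, 2), 3) = Rational(3, 2) ≈ 1.5000)
Function('d')(R) = Add(Rational(3, 2), Mul(-2, R, Add(8, R))) (Function('d')(R) = Add(Rational(3, 2), Mul(-1, Mul(Add(R, R), Add(R, 8)))) = Add(Rational(3, 2), Mul(-1, Mul(Mul(2, R), Add(8, R)))) = Add(Rational(3, 2), Mul(-1, Mul(2, R, Add(8, R)))) = Add(Rational(3, 2), Mul(-2, R, Add(8, R))))
Add(Mul(Function('d')(22), 304), Function('h')(4)) = Add(Mul(Add(Rational(3, 2), Mul(-16, 22), Mul(-2, Pow(22, 2))), 304), Mul(22, Pow(4, -1))) = Add(Mul(Add(Rational(3, 2), -352, Mul(-2, 484)), 304), Mul(22, Rational(1, 4))) = Add(Mul(Add(Rational(3, 2), -352, -968), 304), Rational(11, 2)) = Add(Mul(Rational(-2637, 2), 304), Rational(11, 2)) = Add(-400824, Rational(11, 2)) = Rational(-801637, 2)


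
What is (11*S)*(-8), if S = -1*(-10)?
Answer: -880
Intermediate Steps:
S = 10
(11*S)*(-8) = (11*10)*(-8) = 110*(-8) = -880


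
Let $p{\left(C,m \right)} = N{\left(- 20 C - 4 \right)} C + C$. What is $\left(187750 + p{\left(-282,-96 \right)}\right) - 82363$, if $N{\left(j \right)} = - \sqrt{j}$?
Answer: $105105 + 564 \sqrt{1409} \approx 1.2628 \cdot 10^{5}$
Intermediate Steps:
$p{\left(C,m \right)} = C - C \sqrt{-4 - 20 C}$ ($p{\left(C,m \right)} = - \sqrt{- 20 C - 4} C + C = - \sqrt{-4 - 20 C} C + C = - C \sqrt{-4 - 20 C} + C = C - C \sqrt{-4 - 20 C}$)
$\left(187750 + p{\left(-282,-96 \right)}\right) - 82363 = \left(187750 - 282 \left(1 - 2 \sqrt{-1 - -1410}\right)\right) - 82363 = \left(187750 - 282 \left(1 - 2 \sqrt{-1 + 1410}\right)\right) - 82363 = \left(187750 - 282 \left(1 - 2 \sqrt{1409}\right)\right) - 82363 = \left(187750 - \left(282 - 564 \sqrt{1409}\right)\right) - 82363 = \left(187468 + 564 \sqrt{1409}\right) - 82363 = 105105 + 564 \sqrt{1409}$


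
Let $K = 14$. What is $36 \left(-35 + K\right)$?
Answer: $-756$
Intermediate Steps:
$36 \left(-35 + K\right) = 36 \left(-35 + 14\right) = 36 \left(-21\right) = -756$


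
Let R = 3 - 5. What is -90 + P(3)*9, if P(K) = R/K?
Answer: -96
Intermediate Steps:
R = -2
P(K) = -2/K
-90 + P(3)*9 = -90 - 2/3*9 = -90 - 2*⅓*9 = -90 - ⅔*9 = -90 - 6 = -96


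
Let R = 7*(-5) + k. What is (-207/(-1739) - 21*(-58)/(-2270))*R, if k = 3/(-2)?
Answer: 30079869/1973765 ≈ 15.240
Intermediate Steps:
k = -3/2 (k = 3*(-1/2) = -3/2 ≈ -1.5000)
R = -73/2 (R = 7*(-5) - 3/2 = -35 - 3/2 = -73/2 ≈ -36.500)
(-207/(-1739) - 21*(-58)/(-2270))*R = (-207/(-1739) - 21*(-58)/(-2270))*(-73/2) = (-207*(-1/1739) + 1218*(-1/2270))*(-73/2) = (207/1739 - 609/1135)*(-73/2) = -824106/1973765*(-73/2) = 30079869/1973765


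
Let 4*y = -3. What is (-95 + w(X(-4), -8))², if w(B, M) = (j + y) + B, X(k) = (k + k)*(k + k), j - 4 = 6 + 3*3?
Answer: 2601/16 ≈ 162.56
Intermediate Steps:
y = -¾ (y = (¼)*(-3) = -¾ ≈ -0.75000)
j = 19 (j = 4 + (6 + 3*3) = 4 + (6 + 9) = 4 + 15 = 19)
X(k) = 4*k² (X(k) = (2*k)*(2*k) = 4*k²)
w(B, M) = 73/4 + B (w(B, M) = (19 - ¾) + B = 73/4 + B)
(-95 + w(X(-4), -8))² = (-95 + (73/4 + 4*(-4)²))² = (-95 + (73/4 + 4*16))² = (-95 + (73/4 + 64))² = (-95 + 329/4)² = (-51/4)² = 2601/16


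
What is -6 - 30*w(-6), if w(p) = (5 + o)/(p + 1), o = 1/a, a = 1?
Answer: 30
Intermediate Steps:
o = 1 (o = 1/1 = 1)
w(p) = 6/(1 + p) (w(p) = (5 + 1)/(p + 1) = 6/(1 + p))
-6 - 30*w(-6) = -6 - 180/(1 - 6) = -6 - 180/(-5) = -6 - 180*(-1)/5 = -6 - 30*(-6/5) = -6 + 36 = 30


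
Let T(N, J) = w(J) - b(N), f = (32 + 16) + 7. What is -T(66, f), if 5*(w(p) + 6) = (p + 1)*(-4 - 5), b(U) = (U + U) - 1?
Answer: 1189/5 ≈ 237.80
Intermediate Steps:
b(U) = -1 + 2*U (b(U) = 2*U - 1 = -1 + 2*U)
f = 55 (f = 48 + 7 = 55)
w(p) = -39/5 - 9*p/5 (w(p) = -6 + ((p + 1)*(-4 - 5))/5 = -6 + ((1 + p)*(-9))/5 = -6 + (-9 - 9*p)/5 = -6 + (-9/5 - 9*p/5) = -39/5 - 9*p/5)
T(N, J) = -34/5 - 2*N - 9*J/5 (T(N, J) = (-39/5 - 9*J/5) - (-1 + 2*N) = (-39/5 - 9*J/5) + (1 - 2*N) = -34/5 - 2*N - 9*J/5)
-T(66, f) = -(-34/5 - 2*66 - 9/5*55) = -(-34/5 - 132 - 99) = -1*(-1189/5) = 1189/5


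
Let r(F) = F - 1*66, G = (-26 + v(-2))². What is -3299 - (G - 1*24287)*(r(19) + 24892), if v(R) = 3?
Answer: 590264211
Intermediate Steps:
G = 529 (G = (-26 + 3)² = (-23)² = 529)
r(F) = -66 + F (r(F) = F - 66 = -66 + F)
-3299 - (G - 1*24287)*(r(19) + 24892) = -3299 - (529 - 1*24287)*((-66 + 19) + 24892) = -3299 - (529 - 24287)*(-47 + 24892) = -3299 - (-23758)*24845 = -3299 - 1*(-590267510) = -3299 + 590267510 = 590264211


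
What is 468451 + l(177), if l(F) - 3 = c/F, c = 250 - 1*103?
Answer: 27638835/59 ≈ 4.6846e+5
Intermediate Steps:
c = 147 (c = 250 - 103 = 147)
l(F) = 3 + 147/F
468451 + l(177) = 468451 + (3 + 147/177) = 468451 + (3 + 147*(1/177)) = 468451 + (3 + 49/59) = 468451 + 226/59 = 27638835/59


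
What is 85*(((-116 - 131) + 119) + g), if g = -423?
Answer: -46835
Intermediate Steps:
85*(((-116 - 131) + 119) + g) = 85*(((-116 - 131) + 119) - 423) = 85*((-247 + 119) - 423) = 85*(-128 - 423) = 85*(-551) = -46835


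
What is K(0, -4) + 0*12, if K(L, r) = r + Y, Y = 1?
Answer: -3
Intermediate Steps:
K(L, r) = 1 + r (K(L, r) = r + 1 = 1 + r)
K(0, -4) + 0*12 = (1 - 4) + 0*12 = -3 + 0 = -3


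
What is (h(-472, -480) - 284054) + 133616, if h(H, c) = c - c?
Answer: -150438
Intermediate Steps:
h(H, c) = 0
(h(-472, -480) - 284054) + 133616 = (0 - 284054) + 133616 = -284054 + 133616 = -150438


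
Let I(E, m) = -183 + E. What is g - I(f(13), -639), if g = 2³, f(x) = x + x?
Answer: 165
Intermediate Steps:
f(x) = 2*x
g = 8
g - I(f(13), -639) = 8 - (-183 + 2*13) = 8 - (-183 + 26) = 8 - 1*(-157) = 8 + 157 = 165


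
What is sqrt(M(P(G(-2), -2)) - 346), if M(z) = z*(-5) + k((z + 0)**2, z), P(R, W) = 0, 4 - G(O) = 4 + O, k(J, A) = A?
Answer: I*sqrt(346) ≈ 18.601*I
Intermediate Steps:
G(O) = -O (G(O) = 4 - (4 + O) = 4 + (-4 - O) = -O)
M(z) = -4*z (M(z) = z*(-5) + z = -5*z + z = -4*z)
sqrt(M(P(G(-2), -2)) - 346) = sqrt(-4*0 - 346) = sqrt(0 - 346) = sqrt(-346) = I*sqrt(346)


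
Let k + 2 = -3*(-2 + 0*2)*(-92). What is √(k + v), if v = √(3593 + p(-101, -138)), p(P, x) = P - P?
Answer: √(-554 + √3593) ≈ 22.227*I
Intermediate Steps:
p(P, x) = 0
v = √3593 (v = √(3593 + 0) = √3593 ≈ 59.942)
k = -554 (k = -2 - 3*(-2 + 0*2)*(-92) = -2 - 3*(-2 + 0)*(-92) = -2 - 3*(-2)*(-92) = -2 + 6*(-92) = -2 - 552 = -554)
√(k + v) = √(-554 + √3593)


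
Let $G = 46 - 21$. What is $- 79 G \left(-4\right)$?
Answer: $7900$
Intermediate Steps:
$G = 25$
$- 79 G \left(-4\right) = \left(-79\right) 25 \left(-4\right) = \left(-1975\right) \left(-4\right) = 7900$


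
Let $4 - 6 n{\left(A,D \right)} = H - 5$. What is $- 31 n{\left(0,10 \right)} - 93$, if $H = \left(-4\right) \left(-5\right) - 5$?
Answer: $-62$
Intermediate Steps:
$H = 15$ ($H = 20 - 5 = 15$)
$n{\left(A,D \right)} = -1$ ($n{\left(A,D \right)} = \frac{2}{3} - \frac{15 - 5}{6} = \frac{2}{3} - \frac{5}{3} = -1$)
$- 31 n{\left(0,10 \right)} - 93 = \left(-31\right) \left(-1\right) - 93 = 31 - 93 = -62$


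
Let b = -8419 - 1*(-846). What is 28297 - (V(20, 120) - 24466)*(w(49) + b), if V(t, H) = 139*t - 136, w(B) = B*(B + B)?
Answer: -60440465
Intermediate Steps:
b = -7573 (b = -8419 + 846 = -7573)
w(B) = 2*B² (w(B) = B*(2*B) = 2*B²)
V(t, H) = -136 + 139*t
28297 - (V(20, 120) - 24466)*(w(49) + b) = 28297 - ((-136 + 139*20) - 24466)*(2*49² - 7573) = 28297 - ((-136 + 2780) - 24466)*(2*2401 - 7573) = 28297 - (2644 - 24466)*(4802 - 7573) = 28297 - (-21822)*(-2771) = 28297 - 1*60468762 = 28297 - 60468762 = -60440465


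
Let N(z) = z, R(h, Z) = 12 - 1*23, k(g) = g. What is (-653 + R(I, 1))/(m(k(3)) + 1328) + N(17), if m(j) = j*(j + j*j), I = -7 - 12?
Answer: 5631/341 ≈ 16.513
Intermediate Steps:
I = -19
R(h, Z) = -11 (R(h, Z) = 12 - 23 = -11)
m(j) = j*(j + j²)
(-653 + R(I, 1))/(m(k(3)) + 1328) + N(17) = (-653 - 11)/(3²*(1 + 3) + 1328) + 17 = -664/(9*4 + 1328) + 17 = -664/(36 + 1328) + 17 = -664/1364 + 17 = -664*1/1364 + 17 = -166/341 + 17 = 5631/341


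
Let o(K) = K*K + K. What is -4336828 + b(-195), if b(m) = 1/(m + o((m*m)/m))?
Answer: -163216521779/37635 ≈ -4.3368e+6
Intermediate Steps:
o(K) = K + K² (o(K) = K² + K = K + K²)
b(m) = 1/(m + m*(1 + m)) (b(m) = 1/(m + ((m*m)/m)*(1 + (m*m)/m)) = 1/(m + (m²/m)*(1 + m²/m)) = 1/(m + m*(1 + m)))
-4336828 + b(-195) = -4336828 + 1/((-195)*(2 - 195)) = -4336828 - 1/195/(-193) = -4336828 - 1/195*(-1/193) = -4336828 + 1/37635 = -163216521779/37635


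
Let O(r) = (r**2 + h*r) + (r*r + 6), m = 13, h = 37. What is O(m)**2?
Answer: 680625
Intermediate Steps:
O(r) = 6 + 2*r**2 + 37*r (O(r) = (r**2 + 37*r) + (r*r + 6) = (r**2 + 37*r) + (r**2 + 6) = (r**2 + 37*r) + (6 + r**2) = 6 + 2*r**2 + 37*r)
O(m)**2 = (6 + 2*13**2 + 37*13)**2 = (6 + 2*169 + 481)**2 = (6 + 338 + 481)**2 = 825**2 = 680625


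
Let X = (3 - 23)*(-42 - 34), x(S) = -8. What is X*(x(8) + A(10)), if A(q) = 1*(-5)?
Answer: -19760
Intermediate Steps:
A(q) = -5
X = 1520 (X = -20*(-76) = 1520)
X*(x(8) + A(10)) = 1520*(-8 - 5) = 1520*(-13) = -19760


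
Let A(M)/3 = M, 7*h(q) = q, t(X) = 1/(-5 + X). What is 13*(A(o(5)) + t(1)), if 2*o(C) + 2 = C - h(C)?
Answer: 1157/28 ≈ 41.321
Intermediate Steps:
h(q) = q/7
o(C) = -1 + 3*C/7 (o(C) = -1 + (C - C/7)/2 = -1 + (6*C/7)/2 = -1 + 3*C/7)
A(M) = 3*M
13*(A(o(5)) + t(1)) = 13*(3*(-1 + (3/7)*5) + 1/(-5 + 1)) = 13*(3*(-1 + 15/7) + 1/(-4)) = 13*(3*(8/7) - ¼) = 13*(24/7 - ¼) = 13*(89/28) = 1157/28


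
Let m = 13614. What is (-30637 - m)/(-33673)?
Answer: 44251/33673 ≈ 1.3141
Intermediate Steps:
(-30637 - m)/(-33673) = (-30637 - 1*13614)/(-33673) = (-30637 - 13614)*(-1/33673) = -44251*(-1/33673) = 44251/33673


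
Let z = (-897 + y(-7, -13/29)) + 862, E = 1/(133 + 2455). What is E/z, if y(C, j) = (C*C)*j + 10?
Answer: -29/3524856 ≈ -8.2273e-6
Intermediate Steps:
y(C, j) = 10 + j*C² (y(C, j) = C²*j + 10 = j*C² + 10 = 10 + j*C²)
E = 1/2588 ≈ 0.00038640
z = -1362/29 (z = (-897 + (10 - 13/29*(-7)²)) + 862 = (-897 + (10 - 13*1/29*49)) + 862 = (-897 + (10 - 13/29*49)) + 862 = (-897 + (10 - 637/29)) + 862 = (-897 - 347/29) + 862 = -26360/29 + 862 = -1362/29 ≈ -46.966)
E/z = 1/(2588*(-1362/29)) = (1/2588)*(-29/1362) = -29/3524856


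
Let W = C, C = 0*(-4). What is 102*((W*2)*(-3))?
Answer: 0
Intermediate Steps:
C = 0
W = 0
102*((W*2)*(-3)) = 102*((0*2)*(-3)) = 102*(0*(-3)) = 102*0 = 0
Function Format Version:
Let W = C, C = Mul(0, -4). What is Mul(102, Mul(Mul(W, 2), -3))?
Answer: 0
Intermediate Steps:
C = 0
W = 0
Mul(102, Mul(Mul(W, 2), -3)) = Mul(102, Mul(Mul(0, 2), -3)) = Mul(102, Mul(0, -3)) = Mul(102, 0) = 0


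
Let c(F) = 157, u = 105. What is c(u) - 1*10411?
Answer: -10254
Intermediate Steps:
c(u) - 1*10411 = 157 - 1*10411 = 157 - 10411 = -10254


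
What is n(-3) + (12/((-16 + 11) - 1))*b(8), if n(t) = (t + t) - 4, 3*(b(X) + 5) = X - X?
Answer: 0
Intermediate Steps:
b(X) = -5 (b(X) = -5 + (X - X)/3 = -5 + (⅓)*0 = -5 + 0 = -5)
n(t) = -4 + 2*t (n(t) = 2*t - 4 = -4 + 2*t)
n(-3) + (12/((-16 + 11) - 1))*b(8) = (-4 + 2*(-3)) + (12/((-16 + 11) - 1))*(-5) = (-4 - 6) + (12/(-5 - 1))*(-5) = -10 + (12/(-6))*(-5) = -10 + (12*(-⅙))*(-5) = -10 - 2*(-5) = -10 + 10 = 0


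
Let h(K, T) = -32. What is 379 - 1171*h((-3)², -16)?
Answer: 37851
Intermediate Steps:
379 - 1171*h((-3)², -16) = 379 - 1171*(-32) = 379 + 37472 = 37851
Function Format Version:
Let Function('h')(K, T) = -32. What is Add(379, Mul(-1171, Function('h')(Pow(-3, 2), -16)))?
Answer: 37851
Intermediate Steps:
Add(379, Mul(-1171, Function('h')(Pow(-3, 2), -16))) = Add(379, Mul(-1171, -32)) = Add(379, 37472) = 37851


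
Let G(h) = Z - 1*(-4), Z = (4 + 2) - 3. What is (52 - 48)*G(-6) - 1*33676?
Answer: -33648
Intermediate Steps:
Z = 3 (Z = 6 - 3 = 3)
G(h) = 7 (G(h) = 3 - 1*(-4) = 3 + 4 = 7)
(52 - 48)*G(-6) - 1*33676 = (52 - 48)*7 - 1*33676 = 4*7 - 33676 = 28 - 33676 = -33648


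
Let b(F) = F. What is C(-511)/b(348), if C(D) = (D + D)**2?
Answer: 261121/87 ≈ 3001.4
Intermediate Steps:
C(D) = 4*D**2 (C(D) = (2*D)**2 = 4*D**2)
C(-511)/b(348) = (4*(-511)**2)/348 = (4*261121)*(1/348) = 1044484*(1/348) = 261121/87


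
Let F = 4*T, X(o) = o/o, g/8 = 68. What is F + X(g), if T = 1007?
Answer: 4029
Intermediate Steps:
g = 544 (g = 8*68 = 544)
X(o) = 1
F = 4028 (F = 4*1007 = 4028)
F + X(g) = 4028 + 1 = 4029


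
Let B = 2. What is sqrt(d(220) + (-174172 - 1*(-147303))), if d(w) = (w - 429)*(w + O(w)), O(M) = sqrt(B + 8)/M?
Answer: sqrt(-7284900 - 95*sqrt(10))/10 ≈ 269.91*I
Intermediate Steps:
O(M) = sqrt(10)/M (O(M) = sqrt(2 + 8)/M = sqrt(10)/M)
d(w) = (-429 + w)*(w + sqrt(10)/w) (d(w) = (w - 429)*(w + sqrt(10)/w) = (-429 + w)*(w + sqrt(10)/w))
sqrt(d(220) + (-174172 - 1*(-147303))) = sqrt((sqrt(10) + 220**2 - 429*220 - 429*sqrt(10)/220) + (-174172 - 1*(-147303))) = sqrt((sqrt(10) + 48400 - 94380 - 429*sqrt(10)*1/220) + (-174172 + 147303)) = sqrt((sqrt(10) + 48400 - 94380 - 39*sqrt(10)/20) - 26869) = sqrt((-45980 - 19*sqrt(10)/20) - 26869) = sqrt(-72849 - 19*sqrt(10)/20)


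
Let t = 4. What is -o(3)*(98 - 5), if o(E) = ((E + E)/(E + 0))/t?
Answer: -93/2 ≈ -46.500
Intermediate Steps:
o(E) = ½ (o(E) = ((E + E)/(E + 0))/4 = ((2*E)/E)*(¼) = 2*(¼) = ½)
-o(3)*(98 - 5) = -(98 - 5)/2 = -93/2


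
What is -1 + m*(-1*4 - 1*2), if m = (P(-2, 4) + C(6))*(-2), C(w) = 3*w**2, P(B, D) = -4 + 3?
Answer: 1283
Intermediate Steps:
P(B, D) = -1
m = -214 (m = (-1 + 3*6**2)*(-2) = (-1 + 3*36)*(-2) = (-1 + 108)*(-2) = 107*(-2) = -214)
-1 + m*(-1*4 - 1*2) = -1 - 214*(-1*4 - 1*2) = -1 - 214*(-4 - 2) = -1 - 214*(-6) = -1 + 1284 = 1283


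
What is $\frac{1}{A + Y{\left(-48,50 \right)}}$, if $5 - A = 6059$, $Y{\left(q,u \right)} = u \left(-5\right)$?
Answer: $- \frac{1}{6304} \approx -0.00015863$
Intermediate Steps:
$Y{\left(q,u \right)} = - 5 u$
$A = -6054$ ($A = 5 - 6059 = -6054$)
$\frac{1}{A + Y{\left(-48,50 \right)}} = \frac{1}{-6054 - 250} = \frac{1}{-6304} = - \frac{1}{6304}$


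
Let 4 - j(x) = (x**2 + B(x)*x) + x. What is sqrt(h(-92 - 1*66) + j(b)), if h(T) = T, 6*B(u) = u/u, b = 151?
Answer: 11*I*sqrt(6882)/6 ≈ 152.09*I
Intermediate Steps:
B(u) = 1/6 (B(u) = (u/u)/6 = (1/6)*1 = 1/6)
j(x) = 4 - x**2 - 7*x/6 (j(x) = 4 - ((x**2 + x/6) + x) = 4 - (x**2 + 7*x/6) = 4 + (-x**2 - 7*x/6) = 4 - x**2 - 7*x/6)
sqrt(h(-92 - 1*66) + j(b)) = sqrt((-92 - 1*66) + (4 - 1*151**2 - 7/6*151)) = sqrt((-92 - 66) + (4 - 1*22801 - 1057/6)) = sqrt(-158 + (4 - 22801 - 1057/6)) = sqrt(-158 - 137839/6) = sqrt(-138787/6) = 11*I*sqrt(6882)/6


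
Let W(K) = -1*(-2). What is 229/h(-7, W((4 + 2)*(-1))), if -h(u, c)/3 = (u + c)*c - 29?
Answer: 229/117 ≈ 1.9573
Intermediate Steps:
W(K) = 2
h(u, c) = 87 - 3*c*(c + u) (h(u, c) = -3*((u + c)*c - 29) = -3*((c + u)*c - 29) = -3*(c*(c + u) - 29) = -3*(-29 + c*(c + u)) = 87 - 3*c*(c + u))
229/h(-7, W((4 + 2)*(-1))) = 229/(87 - 3*2**2 - 3*2*(-7)) = 229/(87 - 3*4 + 42) = 229/(87 - 12 + 42) = 229/117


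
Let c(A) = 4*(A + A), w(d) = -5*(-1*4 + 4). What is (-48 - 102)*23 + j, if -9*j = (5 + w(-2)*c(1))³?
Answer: -31175/9 ≈ -3463.9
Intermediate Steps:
w(d) = 0 (w(d) = -5*(-4 + 4) = -5*0 = 0)
c(A) = 8*A (c(A) = 4*(2*A) = 8*A)
j = -125/9 (j = -(5 + 0*(8*1))³/9 = -(5 + 0*8)³/9 = -(5 + 0)³/9 = -⅑*5³ = -⅑*125 = -125/9 ≈ -13.889)
(-48 - 102)*23 + j = (-48 - 102)*23 - 125/9 = -150*23 - 125/9 = -3450 - 125/9 = -31175/9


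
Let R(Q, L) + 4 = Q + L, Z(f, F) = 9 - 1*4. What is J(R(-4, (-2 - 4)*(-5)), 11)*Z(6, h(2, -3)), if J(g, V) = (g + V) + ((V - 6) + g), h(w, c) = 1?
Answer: 300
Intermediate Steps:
Z(f, F) = 5 (Z(f, F) = 9 - 4 = 5)
R(Q, L) = -4 + L + Q (R(Q, L) = -4 + (Q + L) = -4 + (L + Q) = -4 + L + Q)
J(g, V) = -6 + 2*V + 2*g (J(g, V) = (V + g) + ((-6 + V) + g) = (V + g) + (-6 + V + g) = -6 + 2*V + 2*g)
J(R(-4, (-2 - 4)*(-5)), 11)*Z(6, h(2, -3)) = (-6 + 2*11 + 2*(-4 + (-2 - 4)*(-5) - 4))*5 = (-6 + 22 + 2*(-4 - 6*(-5) - 4))*5 = (-6 + 22 + 2*(-4 + 30 - 4))*5 = (-6 + 22 + 2*22)*5 = (-6 + 22 + 44)*5 = 60*5 = 300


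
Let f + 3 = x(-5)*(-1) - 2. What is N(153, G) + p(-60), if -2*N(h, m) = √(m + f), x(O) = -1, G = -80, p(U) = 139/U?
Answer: -139/60 - I*√21 ≈ -2.3167 - 4.5826*I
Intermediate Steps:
f = -4 (f = -3 + (-1*(-1) - 2) = -3 + (1 - 2) = -3 - 1 = -4)
N(h, m) = -√(-4 + m)/2 (N(h, m) = -√(m - 4)/2 = -√(-4 + m)/2)
N(153, G) + p(-60) = -√(-4 - 80)/2 + 139/(-60) = -I*√21 + 139*(-1/60) = -I*√21 - 139/60 = -139/60 - I*√21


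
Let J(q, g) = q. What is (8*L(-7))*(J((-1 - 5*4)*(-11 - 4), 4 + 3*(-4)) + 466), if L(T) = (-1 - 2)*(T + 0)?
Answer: 131208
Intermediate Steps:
L(T) = -3*T
(8*L(-7))*(J((-1 - 5*4)*(-11 - 4), 4 + 3*(-4)) + 466) = (8*(-3*(-7)))*((-1 - 5*4)*(-11 - 4) + 466) = (8*21)*((-1 - 20)*(-15) + 466) = 168*(-21*(-15) + 466) = 168*(315 + 466) = 168*781 = 131208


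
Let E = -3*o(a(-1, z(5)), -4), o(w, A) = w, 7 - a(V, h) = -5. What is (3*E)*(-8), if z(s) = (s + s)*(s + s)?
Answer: 864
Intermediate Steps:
z(s) = 4*s² (z(s) = (2*s)*(2*s) = 4*s²)
a(V, h) = 12 (a(V, h) = 7 - 1*(-5) = 7 + 5 = 12)
E = -36 (E = -3*12 = -36)
(3*E)*(-8) = (3*(-36))*(-8) = -108*(-8) = 864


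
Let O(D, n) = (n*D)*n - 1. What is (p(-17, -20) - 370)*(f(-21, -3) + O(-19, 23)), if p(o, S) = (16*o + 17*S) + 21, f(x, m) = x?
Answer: 9680153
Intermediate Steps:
p(o, S) = 21 + 16*o + 17*S
O(D, n) = -1 + D*n² (O(D, n) = (D*n)*n - 1 = D*n² - 1 = -1 + D*n²)
(p(-17, -20) - 370)*(f(-21, -3) + O(-19, 23)) = ((21 + 16*(-17) + 17*(-20)) - 370)*(-21 + (-1 - 19*23²)) = ((21 - 272 - 340) - 370)*(-21 + (-1 - 19*529)) = (-591 - 370)*(-21 + (-1 - 10051)) = -961*(-21 - 10052) = -961*(-10073) = 9680153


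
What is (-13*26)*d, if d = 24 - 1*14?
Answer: -3380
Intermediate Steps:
d = 10 (d = 24 - 14 = 10)
(-13*26)*d = -13*26*10 = -338*10 = -3380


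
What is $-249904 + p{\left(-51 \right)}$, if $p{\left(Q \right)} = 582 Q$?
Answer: $-279586$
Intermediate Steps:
$-249904 + p{\left(-51 \right)} = -249904 + 582 \left(-51\right) = -249904 - 29682 = -279586$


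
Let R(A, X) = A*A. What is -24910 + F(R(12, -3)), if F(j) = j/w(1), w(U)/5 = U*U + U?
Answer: -124478/5 ≈ -24896.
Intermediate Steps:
R(A, X) = A²
w(U) = 5*U + 5*U² (w(U) = 5*(U*U + U) = 5*(U² + U) = 5*(U + U²) = 5*U + 5*U²)
F(j) = j/10 (F(j) = j/((5*1*(1 + 1))) = j/((5*1*2)) = j/10)
-24910 + F(R(12, -3)) = -24910 + (⅒)*12² = -24910 + (⅒)*144 = -24910 + 72/5 = -124478/5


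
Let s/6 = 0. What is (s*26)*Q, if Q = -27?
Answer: 0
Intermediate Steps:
s = 0 (s = 6*0 = 0)
(s*26)*Q = (0*26)*(-27) = 0*(-27) = 0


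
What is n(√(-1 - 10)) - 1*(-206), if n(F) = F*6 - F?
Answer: 206 + 5*I*√11 ≈ 206.0 + 16.583*I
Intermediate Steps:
n(F) = 5*F (n(F) = 6*F - F = 5*F)
n(√(-1 - 10)) - 1*(-206) = 5*√(-1 - 10) - 1*(-206) = 5*√(-11) + 206 = 5*(I*√11) + 206 = 5*I*√11 + 206 = 206 + 5*I*√11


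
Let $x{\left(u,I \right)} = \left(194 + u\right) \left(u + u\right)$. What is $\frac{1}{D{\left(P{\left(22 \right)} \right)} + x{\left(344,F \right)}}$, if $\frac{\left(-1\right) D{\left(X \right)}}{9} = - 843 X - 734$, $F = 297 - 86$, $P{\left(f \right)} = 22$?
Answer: $\frac{1}{543664} \approx 1.8394 \cdot 10^{-6}$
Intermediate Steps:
$F = 211$ ($F = 297 - 86 = 211$)
$x{\left(u,I \right)} = 2 u \left(194 + u\right)$ ($x{\left(u,I \right)} = \left(194 + u\right) 2 u = 2 u \left(194 + u\right)$)
$D{\left(X \right)} = 6606 + 7587 X$ ($D{\left(X \right)} = - 9 \left(- 843 X - 734\right) = - 9 \left(-734 - 843 X\right) = 6606 + 7587 X$)
$\frac{1}{D{\left(P{\left(22 \right)} \right)} + x{\left(344,F \right)}} = \frac{1}{\left(6606 + 7587 \cdot 22\right) + 2 \cdot 344 \left(194 + 344\right)} = \frac{1}{\left(6606 + 166914\right) + 2 \cdot 344 \cdot 538} = \frac{1}{173520 + 370144} = \frac{1}{543664}$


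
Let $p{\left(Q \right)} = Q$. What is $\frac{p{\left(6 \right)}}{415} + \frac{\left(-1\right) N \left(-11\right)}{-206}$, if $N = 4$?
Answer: $- \frac{8512}{42745} \approx -0.19913$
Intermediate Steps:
$\frac{p{\left(6 \right)}}{415} + \frac{\left(-1\right) N \left(-11\right)}{-206} = \frac{6}{415} + \frac{\left(-1\right) 4 \left(-11\right)}{-206} = 6 \cdot \frac{1}{415} + \left(-1\right) \left(-44\right) \left(- \frac{1}{206}\right) = \frac{6}{415} + 44 \left(- \frac{1}{206}\right) = \frac{6}{415} - \frac{22}{103} = - \frac{8512}{42745}$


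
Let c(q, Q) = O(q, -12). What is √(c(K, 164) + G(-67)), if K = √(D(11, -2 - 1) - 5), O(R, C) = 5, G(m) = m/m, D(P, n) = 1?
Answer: √6 ≈ 2.4495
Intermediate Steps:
G(m) = 1
K = 2*I (K = √(1 - 5) = √(-4) = 2*I ≈ 2.0*I)
c(q, Q) = 5
√(c(K, 164) + G(-67)) = √(5 + 1) = √6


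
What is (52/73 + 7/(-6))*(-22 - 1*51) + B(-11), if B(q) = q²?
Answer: 925/6 ≈ 154.17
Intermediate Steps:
(52/73 + 7/(-6))*(-22 - 1*51) + B(-11) = (52/73 + 7/(-6))*(-22 - 1*51) + (-11)² = (52*(1/73) + 7*(-⅙))*(-22 - 51) + 121 = (52/73 - 7/6)*(-73) + 121 = -199/438*(-73) + 121 = 199/6 + 121 = 925/6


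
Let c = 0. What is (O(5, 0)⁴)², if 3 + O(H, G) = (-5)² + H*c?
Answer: 54875873536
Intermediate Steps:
O(H, G) = 22 (O(H, G) = -3 + ((-5)² + H*0) = -3 + (25 + 0) = -3 + 25 = 22)
(O(5, 0)⁴)² = (22⁴)² = 234256² = 54875873536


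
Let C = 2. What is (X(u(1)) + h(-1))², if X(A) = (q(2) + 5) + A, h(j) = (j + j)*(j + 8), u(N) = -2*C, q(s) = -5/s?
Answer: 961/4 ≈ 240.25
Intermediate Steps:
u(N) = -4 (u(N) = -2*2 = -4)
h(j) = 2*j*(8 + j) (h(j) = (2*j)*(8 + j) = 2*j*(8 + j))
X(A) = 5/2 + A (X(A) = (-5/2 + 5) + A = 5/2 + A)
(X(u(1)) + h(-1))² = ((5/2 - 4) + 2*(-1)*(8 - 1))² = (-3/2 + 2*(-1)*7)² = (-3/2 - 14)² = (-31/2)² = 961/4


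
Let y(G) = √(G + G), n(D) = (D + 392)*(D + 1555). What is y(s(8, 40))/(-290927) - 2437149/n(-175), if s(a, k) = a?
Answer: -209711223/25767820 ≈ -8.1385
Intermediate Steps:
n(D) = (392 + D)*(1555 + D)
y(G) = √2*√G (y(G) = √(2*G) = √2*√G)
y(s(8, 40))/(-290927) - 2437149/n(-175) = (√2*√8)/(-290927) - 2437149/(609560 + (-175)² + 1947*(-175)) = (√2*(2*√2))*(-1/290927) - 2437149/(609560 + 30625 - 340725) = 4*(-1/290927) - 2437149/299460 = -4/290927 - 2437149*1/299460 = -4/290927 - 35321/4340 = -209711223/25767820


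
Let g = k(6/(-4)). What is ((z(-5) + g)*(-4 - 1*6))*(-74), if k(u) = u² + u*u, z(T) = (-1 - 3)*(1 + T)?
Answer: 15170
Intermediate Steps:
z(T) = -4 - 4*T (z(T) = -4*(1 + T) = -4 - 4*T)
k(u) = 2*u² (k(u) = u² + u² = 2*u²)
g = 9/2 (g = 2*(6/(-4))² = 2*(6*(-¼))² = 2*(-3/2)² = 2*(9/4) = 9/2 ≈ 4.5000)
((z(-5) + g)*(-4 - 1*6))*(-74) = (((-4 - 4*(-5)) + 9/2)*(-4 - 1*6))*(-74) = (((-4 + 20) + 9/2)*(-4 - 6))*(-74) = ((16 + 9/2)*(-10))*(-74) = ((41/2)*(-10))*(-74) = -205*(-74) = 15170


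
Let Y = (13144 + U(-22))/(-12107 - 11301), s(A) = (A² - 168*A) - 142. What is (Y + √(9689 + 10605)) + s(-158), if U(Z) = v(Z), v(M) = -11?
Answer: 1202362195/23408 + √20294 ≈ 51508.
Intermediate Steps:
s(A) = -142 + A² - 168*A
U(Z) = -11
Y = -13133/23408 (Y = (13144 - 11)/(-12107 - 11301) = 13133/(-23408) = 13133*(-1/23408) = -13133/23408 ≈ -0.56105)
(Y + √(9689 + 10605)) + s(-158) = (-13133/23408 + √(9689 + 10605)) + (-142 + (-158)² - 168*(-158)) = (-13133/23408 + √20294) + (-142 + 24964 + 26544) = (-13133/23408 + √20294) + 51366 = 1202362195/23408 + √20294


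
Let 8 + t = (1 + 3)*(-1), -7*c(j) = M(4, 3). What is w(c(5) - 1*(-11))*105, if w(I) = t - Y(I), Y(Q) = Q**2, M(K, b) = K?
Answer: -88755/7 ≈ -12679.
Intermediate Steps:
c(j) = -4/7 (c(j) = -1/7*4 = -4/7)
t = -12 (t = -8 + (1 + 3)*(-1) = -8 + 4*(-1) = -8 - 4 = -12)
w(I) = -12 - I**2
w(c(5) - 1*(-11))*105 = (-12 - (-4/7 - 1*(-11))**2)*105 = (-12 - (-4/7 + 11)**2)*105 = (-12 - (73/7)**2)*105 = (-12 - 1*5329/49)*105 = (-12 - 5329/49)*105 = -5917/49*105 = -88755/7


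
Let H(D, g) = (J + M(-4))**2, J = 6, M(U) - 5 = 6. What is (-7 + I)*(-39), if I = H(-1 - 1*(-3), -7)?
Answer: -10998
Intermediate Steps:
M(U) = 11 (M(U) = 5 + 6 = 11)
H(D, g) = 289 (H(D, g) = (6 + 11)**2 = 17**2 = 289)
I = 289
(-7 + I)*(-39) = (-7 + 289)*(-39) = 282*(-39) = -10998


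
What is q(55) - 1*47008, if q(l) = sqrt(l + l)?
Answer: -47008 + sqrt(110) ≈ -46998.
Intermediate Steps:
q(l) = sqrt(2)*sqrt(l) (q(l) = sqrt(2*l) = sqrt(2)*sqrt(l))
q(55) - 1*47008 = sqrt(2)*sqrt(55) - 1*47008 = sqrt(110) - 47008 = -47008 + sqrt(110)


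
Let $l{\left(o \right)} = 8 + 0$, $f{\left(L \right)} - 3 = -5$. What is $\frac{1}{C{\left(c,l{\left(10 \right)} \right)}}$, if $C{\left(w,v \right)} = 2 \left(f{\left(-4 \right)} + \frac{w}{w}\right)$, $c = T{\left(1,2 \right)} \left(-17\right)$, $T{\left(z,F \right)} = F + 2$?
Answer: $- \frac{1}{2} \approx -0.5$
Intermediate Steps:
$f{\left(L \right)} = -2$ ($f{\left(L \right)} = 3 - 5 = -2$)
$T{\left(z,F \right)} = 2 + F$
$l{\left(o \right)} = 8$
$c = -68$ ($c = \left(2 + 2\right) \left(-17\right) = 4 \left(-17\right) = -68$)
$C{\left(w,v \right)} = -2$ ($C{\left(w,v \right)} = 2 \left(-2 + \frac{w}{w}\right) = 2 \left(-2 + 1\right) = 2 \left(-1\right) = -2$)
$\frac{1}{C{\left(c,l{\left(10 \right)} \right)}} = \frac{1}{-2} = - \frac{1}{2}$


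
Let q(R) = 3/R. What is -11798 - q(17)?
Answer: -200569/17 ≈ -11798.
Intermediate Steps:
-11798 - q(17) = -11798 - 3/17 = -200569/17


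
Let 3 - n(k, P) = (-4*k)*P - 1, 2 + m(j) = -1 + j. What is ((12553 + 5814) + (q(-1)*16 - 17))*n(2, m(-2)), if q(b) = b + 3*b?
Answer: -658296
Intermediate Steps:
q(b) = 4*b
m(j) = -3 + j (m(j) = -2 + (-1 + j) = -3 + j)
n(k, P) = 4 + 4*P*k (n(k, P) = 3 - ((-4*k)*P - 1) = 3 - (-4*P*k - 1) = 3 - (-1 - 4*P*k) = 3 + (1 + 4*P*k) = 4 + 4*P*k)
((12553 + 5814) + (q(-1)*16 - 17))*n(2, m(-2)) = ((12553 + 5814) + ((4*(-1))*16 - 17))*(4 + 4*(-3 - 2)*2) = (18367 + (-4*16 - 17))*(4 + 4*(-5)*2) = (18367 + (-64 - 17))*(4 - 40) = (18367 - 81)*(-36) = 18286*(-36) = -658296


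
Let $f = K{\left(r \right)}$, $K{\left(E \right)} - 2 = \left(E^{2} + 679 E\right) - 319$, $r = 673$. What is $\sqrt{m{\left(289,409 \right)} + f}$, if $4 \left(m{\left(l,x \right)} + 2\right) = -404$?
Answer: $2 \sqrt{227369} \approx 953.66$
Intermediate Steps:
$m{\left(l,x \right)} = -103$ ($m{\left(l,x \right)} = -2 + \frac{1}{4} \left(-404\right) = -2 - 101 = -103$)
$K{\left(E \right)} = -317 + E^{2} + 679 E$ ($K{\left(E \right)} = 2 - \left(319 - E^{2} - 679 E\right) = 2 + \left(-319 + E^{2} + 679 E\right) = -317 + E^{2} + 679 E$)
$f = 909579$ ($f = -317 + 673^{2} + 679 \cdot 673 = -317 + 452929 + 456967 = 909579$)
$\sqrt{m{\left(289,409 \right)} + f} = \sqrt{-103 + 909579} = \sqrt{909476} = 2 \sqrt{227369}$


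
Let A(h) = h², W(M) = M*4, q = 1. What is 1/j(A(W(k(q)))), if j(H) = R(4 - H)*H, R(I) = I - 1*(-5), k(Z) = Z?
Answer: -1/112 ≈ -0.0089286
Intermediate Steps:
W(M) = 4*M
R(I) = 5 + I (R(I) = I + 5 = 5 + I)
j(H) = H*(9 - H) (j(H) = (5 + (4 - H))*H = (9 - H)*H = H*(9 - H))
1/j(A(W(k(q)))) = 1/((4*1)²*(9 - (4*1)²)) = 1/(4²*(9 - 1*4²)) = 1/(16*(9 - 1*16)) = 1/(16*(9 - 16)) = 1/(16*(-7)) = 1/(-112) = -1/112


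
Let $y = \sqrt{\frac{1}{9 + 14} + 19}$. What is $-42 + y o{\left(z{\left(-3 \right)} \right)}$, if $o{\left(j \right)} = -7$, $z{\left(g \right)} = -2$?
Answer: $-42 - \frac{7 \sqrt{10074}}{23} \approx -72.547$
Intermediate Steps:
$y = \frac{\sqrt{10074}}{23}$ ($y = \sqrt{\frac{1}{23} + 19} = \sqrt{\frac{438}{23}} = \frac{\sqrt{10074}}{23} \approx 4.3639$)
$-42 + y o{\left(z{\left(-3 \right)} \right)} = -42 + \frac{\sqrt{10074}}{23} \left(-7\right) = -42 - \frac{7 \sqrt{10074}}{23}$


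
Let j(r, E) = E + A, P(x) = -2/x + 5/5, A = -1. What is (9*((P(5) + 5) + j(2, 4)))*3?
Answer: 1161/5 ≈ 232.20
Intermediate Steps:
P(x) = 1 - 2/x (P(x) = -2/x + 5*(⅕) = -2/x + 1 = 1 - 2/x)
j(r, E) = -1 + E (j(r, E) = E - 1 = -1 + E)
(9*((P(5) + 5) + j(2, 4)))*3 = (9*(((-2 + 5)/5 + 5) + (-1 + 4)))*3 = (9*(((⅕)*3 + 5) + 3))*3 = (9*((⅗ + 5) + 3))*3 = (9*(28/5 + 3))*3 = (9*(43/5))*3 = (387/5)*3 = 1161/5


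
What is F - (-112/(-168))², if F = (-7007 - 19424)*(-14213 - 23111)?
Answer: 8878595792/9 ≈ 9.8651e+8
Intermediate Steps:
F = 986510644 (F = -26431*(-37324) = 986510644)
F - (-112/(-168))² = 986510644 - (-112/(-168))² = 986510644 - (-112*(-1/168))² = 986510644 - (⅔)² = 986510644 - 1*4/9 = 986510644 - 4/9 = 8878595792/9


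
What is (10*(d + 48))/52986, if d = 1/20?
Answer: 961/105972 ≈ 0.0090684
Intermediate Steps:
d = 1/20 ≈ 0.050000
(10*(d + 48))/52986 = (10*(1/20 + 48))/52986 = (10*(961/20))*(1/52986) = (961/2)*(1/52986) = 961/105972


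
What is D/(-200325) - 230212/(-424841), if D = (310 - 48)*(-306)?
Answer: 26725857184/28368757775 ≈ 0.94209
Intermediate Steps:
D = -80172 (D = 262*(-306) = -80172)
D/(-200325) - 230212/(-424841) = -80172/(-200325) - 230212/(-424841) = -80172*(-1/200325) - 230212*(-1/424841) = 26724/66775 + 230212/424841 = 26725857184/28368757775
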